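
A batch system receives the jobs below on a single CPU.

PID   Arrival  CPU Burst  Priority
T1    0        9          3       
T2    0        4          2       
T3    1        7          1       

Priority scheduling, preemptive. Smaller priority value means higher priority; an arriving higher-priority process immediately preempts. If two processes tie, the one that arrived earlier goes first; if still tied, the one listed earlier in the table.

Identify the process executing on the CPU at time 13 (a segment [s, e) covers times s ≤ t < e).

Schedule: | T2 0-1 | T3 1-8 | T2 8-11 | T1 11-20 |
Completion: T1=20  T2=11  T3=8
Turnaround (C−A): T1=20  T2=11  T3=7

T1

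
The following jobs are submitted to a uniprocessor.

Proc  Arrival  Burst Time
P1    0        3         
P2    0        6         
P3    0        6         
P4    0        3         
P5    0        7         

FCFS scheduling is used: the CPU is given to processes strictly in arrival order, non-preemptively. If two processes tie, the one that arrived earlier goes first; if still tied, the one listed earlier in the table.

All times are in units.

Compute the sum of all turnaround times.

70

Schedule: | P1 0-3 | P2 3-9 | P3 9-15 | P4 15-18 | P5 18-25 |
Completion: P1=3  P2=9  P3=15  P4=18  P5=25
Turnaround (C−A): P1=3  P2=9  P3=15  P4=18  P5=25
Turnaround = completion − arrival: P1=3, P2=9, P3=15, P4=18, P5=25
Total turnaround = 3 + 9 + 15 + 18 + 25 = 70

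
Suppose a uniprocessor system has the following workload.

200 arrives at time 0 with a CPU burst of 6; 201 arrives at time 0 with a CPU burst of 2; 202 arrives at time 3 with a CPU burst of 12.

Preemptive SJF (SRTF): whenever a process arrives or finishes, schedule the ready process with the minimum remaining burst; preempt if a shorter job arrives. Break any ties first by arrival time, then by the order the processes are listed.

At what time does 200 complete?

Gantt: | 201 0-2 | 200 2-8 | 202 8-20 |
Completion: 200=8  201=2  202=20

8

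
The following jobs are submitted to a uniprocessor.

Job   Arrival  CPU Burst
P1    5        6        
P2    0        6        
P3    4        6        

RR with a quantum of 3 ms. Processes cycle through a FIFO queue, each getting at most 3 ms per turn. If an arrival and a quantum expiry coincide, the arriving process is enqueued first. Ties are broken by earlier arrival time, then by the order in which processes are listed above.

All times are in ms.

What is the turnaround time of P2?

6

Timeline: | P2 0-6 | P3 6-9 | P1 9-12 | P3 12-15 | P1 15-18 |
Completion: P1=18  P2=6  P3=15
Turnaround (C−A): P1=13  P2=6  P3=11
Turnaround(P2) = completion − arrival = 6 − 0 = 6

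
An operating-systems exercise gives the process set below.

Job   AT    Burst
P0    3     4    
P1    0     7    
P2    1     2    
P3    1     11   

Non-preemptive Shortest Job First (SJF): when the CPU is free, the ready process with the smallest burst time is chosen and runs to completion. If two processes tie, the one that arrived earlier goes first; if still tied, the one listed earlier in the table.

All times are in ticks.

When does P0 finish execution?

Schedule: | P1 0-7 | P2 7-9 | P0 9-13 | P3 13-24 |
Completion: P0=13  P1=7  P2=9  P3=24

13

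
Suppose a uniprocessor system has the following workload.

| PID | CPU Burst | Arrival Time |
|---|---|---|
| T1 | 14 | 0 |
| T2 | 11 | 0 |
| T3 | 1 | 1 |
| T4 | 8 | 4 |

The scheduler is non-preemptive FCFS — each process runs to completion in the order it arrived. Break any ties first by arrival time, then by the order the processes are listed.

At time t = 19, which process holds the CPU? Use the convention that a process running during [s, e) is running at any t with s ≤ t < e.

Gantt: | T1 0-14 | T2 14-25 | T3 25-26 | T4 26-34 |
Completion: T1=14  T2=25  T3=26  T4=34
Turnaround (C−A): T1=14  T2=25  T3=25  T4=30

T2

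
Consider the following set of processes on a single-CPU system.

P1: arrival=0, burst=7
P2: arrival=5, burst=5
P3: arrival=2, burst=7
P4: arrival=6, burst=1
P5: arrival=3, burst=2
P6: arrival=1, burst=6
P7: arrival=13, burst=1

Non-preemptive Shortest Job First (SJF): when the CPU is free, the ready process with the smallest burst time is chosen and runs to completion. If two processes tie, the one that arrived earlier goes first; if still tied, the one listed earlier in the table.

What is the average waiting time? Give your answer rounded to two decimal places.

Schedule: | P1 0-7 | P4 7-8 | P5 8-10 | P2 10-15 | P7 15-16 | P6 16-22 | P3 22-29 |
Completion: P1=7  P2=15  P3=29  P4=8  P5=10  P6=22  P7=16
Turnaround (C−A): P1=7  P2=10  P3=27  P4=2  P5=7  P6=21  P7=3
Waiting times: P1=0, P2=5, P3=20, P4=1, P5=5, P6=15, P7=2
Average waiting = (0+5+20+1+5+15+2) / 7 = 48/7 = 6.86

6.86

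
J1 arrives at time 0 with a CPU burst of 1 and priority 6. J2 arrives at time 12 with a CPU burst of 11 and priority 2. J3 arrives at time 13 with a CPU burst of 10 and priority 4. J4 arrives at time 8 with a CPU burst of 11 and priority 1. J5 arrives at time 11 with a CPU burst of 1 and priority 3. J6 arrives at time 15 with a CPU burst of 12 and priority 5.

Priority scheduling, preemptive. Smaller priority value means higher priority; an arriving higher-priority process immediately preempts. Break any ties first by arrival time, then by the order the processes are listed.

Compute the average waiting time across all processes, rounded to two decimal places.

Gantt: | J1 0-1 | idle 1-8 | J4 8-19 | J2 19-30 | J5 30-31 | J3 31-41 | J6 41-53 |
Completion: J1=1  J2=30  J3=41  J4=19  J5=31  J6=53
Waiting times: J1=0, J2=7, J3=18, J4=0, J5=19, J6=26
Average waiting = (0+7+18+0+19+26) / 6 = 70/6 = 11.67

11.67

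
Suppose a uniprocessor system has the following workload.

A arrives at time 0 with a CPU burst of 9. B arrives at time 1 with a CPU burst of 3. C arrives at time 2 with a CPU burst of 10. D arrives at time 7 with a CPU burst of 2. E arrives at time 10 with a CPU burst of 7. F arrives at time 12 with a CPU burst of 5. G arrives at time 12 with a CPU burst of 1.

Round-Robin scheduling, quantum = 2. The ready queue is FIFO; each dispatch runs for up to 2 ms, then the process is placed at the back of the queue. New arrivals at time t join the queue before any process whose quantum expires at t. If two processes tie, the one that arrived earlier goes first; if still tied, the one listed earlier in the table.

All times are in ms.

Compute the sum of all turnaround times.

Gantt: | A 0-2 | B 2-4 | C 4-6 | A 6-8 | B 8-9 | C 9-11 | D 11-13 | A 13-15 | E 15-17 | C 17-19 | F 19-21 | G 21-22 | A 22-24 | E 24-26 | C 26-28 | F 28-30 | A 30-31 | E 31-33 | C 33-35 | F 35-36 | E 36-37 |
Completion: A=31  B=9  C=35  D=13  E=37  F=36  G=22
Turnaround (C−A): A=31  B=8  C=33  D=6  E=27  F=24  G=10
Turnaround = completion − arrival: A=31, B=8, C=33, D=6, E=27, F=24, G=10
Total turnaround = 31 + 8 + 33 + 6 + 27 + 24 + 10 = 139

139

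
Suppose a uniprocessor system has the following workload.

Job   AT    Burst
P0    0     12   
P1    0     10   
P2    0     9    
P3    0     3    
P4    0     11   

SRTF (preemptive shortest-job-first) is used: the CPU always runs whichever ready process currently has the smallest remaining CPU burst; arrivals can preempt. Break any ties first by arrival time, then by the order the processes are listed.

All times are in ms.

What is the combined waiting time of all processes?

70

Timeline: | P3 0-3 | P2 3-12 | P1 12-22 | P4 22-33 | P0 33-45 |
Completion: P0=45  P1=22  P2=12  P3=3  P4=33
Waiting = turnaround − burst: P0=33, P1=12, P2=3, P3=0, P4=22
Total waiting = 33 + 12 + 3 + 0 + 22 = 70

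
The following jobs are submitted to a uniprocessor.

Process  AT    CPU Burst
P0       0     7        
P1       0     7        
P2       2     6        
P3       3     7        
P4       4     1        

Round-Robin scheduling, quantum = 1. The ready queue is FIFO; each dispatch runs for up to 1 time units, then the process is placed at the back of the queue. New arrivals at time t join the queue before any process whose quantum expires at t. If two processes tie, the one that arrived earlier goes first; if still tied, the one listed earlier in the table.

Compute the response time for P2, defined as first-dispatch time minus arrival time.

Schedule: | P0 0-1 | P1 1-2 | P0 2-3 | P2 3-4 | P1 4-5 | P3 5-6 | P0 6-7 | P4 7-8 | P2 8-9 | P1 9-10 | P3 10-11 | P0 11-12 | P2 12-13 | P1 13-14 | P3 14-15 | P0 15-16 | P2 16-17 | P1 17-18 | P3 18-19 | P0 19-20 | P2 20-21 | P1 21-22 | P3 22-23 | P0 23-24 | P2 24-25 | P1 25-26 | P3 26-28 |
Completion: P0=24  P1=26  P2=25  P3=28  P4=8
Response(P2) = first start − arrival = 3 − 2 = 1

1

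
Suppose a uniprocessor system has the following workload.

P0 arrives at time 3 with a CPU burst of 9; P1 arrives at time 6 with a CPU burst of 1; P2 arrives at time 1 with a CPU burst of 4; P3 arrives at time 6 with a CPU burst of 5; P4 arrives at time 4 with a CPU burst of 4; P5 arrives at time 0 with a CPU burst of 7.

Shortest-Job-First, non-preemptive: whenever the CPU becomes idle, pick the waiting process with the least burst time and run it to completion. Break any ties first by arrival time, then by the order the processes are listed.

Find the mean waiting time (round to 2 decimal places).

Timeline: | P5 0-7 | P1 7-8 | P2 8-12 | P4 12-16 | P3 16-21 | P0 21-30 |
Completion: P0=30  P1=8  P2=12  P3=21  P4=16  P5=7
Turnaround (C−A): P0=27  P1=2  P2=11  P3=15  P4=12  P5=7
Waiting times: P0=18, P1=1, P2=7, P3=10, P4=8, P5=0
Average waiting = (18+1+7+10+8+0) / 6 = 44/6 = 7.33

7.33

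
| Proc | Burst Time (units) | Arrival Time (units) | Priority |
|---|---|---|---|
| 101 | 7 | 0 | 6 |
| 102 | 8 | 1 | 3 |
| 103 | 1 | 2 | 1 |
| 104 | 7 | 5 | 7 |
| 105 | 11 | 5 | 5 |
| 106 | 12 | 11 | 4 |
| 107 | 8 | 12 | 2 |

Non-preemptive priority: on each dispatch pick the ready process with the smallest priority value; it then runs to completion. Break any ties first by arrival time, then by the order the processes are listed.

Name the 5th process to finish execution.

106

Gantt: | 101 0-7 | 103 7-8 | 102 8-16 | 107 16-24 | 106 24-36 | 105 36-47 | 104 47-54 |
Completion: 101=7  102=16  103=8  104=54  105=47  106=36  107=24
Turnaround (C−A): 101=7  102=15  103=6  104=49  105=42  106=25  107=12
Finish order: 101 → 103 → 102 → 107 → 106 → 105 → 104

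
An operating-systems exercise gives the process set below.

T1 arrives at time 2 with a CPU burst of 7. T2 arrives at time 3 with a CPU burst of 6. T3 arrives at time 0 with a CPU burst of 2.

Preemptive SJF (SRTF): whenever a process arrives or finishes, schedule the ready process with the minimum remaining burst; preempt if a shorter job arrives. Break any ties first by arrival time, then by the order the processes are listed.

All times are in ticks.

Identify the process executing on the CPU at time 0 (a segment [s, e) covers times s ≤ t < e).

T3

Gantt: | T3 0-2 | T1 2-9 | T2 9-15 |
Completion: T1=9  T2=15  T3=2
Turnaround (C−A): T1=7  T2=12  T3=2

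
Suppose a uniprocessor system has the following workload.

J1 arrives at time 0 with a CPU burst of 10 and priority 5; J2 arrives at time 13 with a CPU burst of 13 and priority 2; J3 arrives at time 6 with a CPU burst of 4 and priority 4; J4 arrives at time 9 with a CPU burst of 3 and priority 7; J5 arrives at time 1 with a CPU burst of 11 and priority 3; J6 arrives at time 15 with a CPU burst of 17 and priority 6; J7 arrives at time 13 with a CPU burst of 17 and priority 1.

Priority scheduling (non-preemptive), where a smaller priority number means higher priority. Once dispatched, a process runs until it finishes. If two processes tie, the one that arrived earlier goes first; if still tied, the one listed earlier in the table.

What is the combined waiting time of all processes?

Schedule: | J1 0-10 | J5 10-21 | J7 21-38 | J2 38-51 | J3 51-55 | J6 55-72 | J4 72-75 |
Completion: J1=10  J2=51  J3=55  J4=75  J5=21  J6=72  J7=38
Turnaround (C−A): J1=10  J2=38  J3=49  J4=66  J5=20  J6=57  J7=25
Waiting = turnaround − burst: J1=0, J2=25, J3=45, J4=63, J5=9, J6=40, J7=8
Total waiting = 0 + 25 + 45 + 63 + 9 + 40 + 8 = 190

190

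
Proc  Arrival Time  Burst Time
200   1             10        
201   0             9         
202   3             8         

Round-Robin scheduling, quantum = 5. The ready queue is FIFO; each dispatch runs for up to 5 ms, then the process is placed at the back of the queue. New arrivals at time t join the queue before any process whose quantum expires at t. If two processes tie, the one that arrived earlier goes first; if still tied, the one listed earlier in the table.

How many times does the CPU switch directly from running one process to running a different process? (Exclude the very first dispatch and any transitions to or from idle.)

Gantt: | 201 0-5 | 200 5-10 | 202 10-15 | 201 15-19 | 200 19-24 | 202 24-27 |
Completion: 200=24  201=19  202=27

5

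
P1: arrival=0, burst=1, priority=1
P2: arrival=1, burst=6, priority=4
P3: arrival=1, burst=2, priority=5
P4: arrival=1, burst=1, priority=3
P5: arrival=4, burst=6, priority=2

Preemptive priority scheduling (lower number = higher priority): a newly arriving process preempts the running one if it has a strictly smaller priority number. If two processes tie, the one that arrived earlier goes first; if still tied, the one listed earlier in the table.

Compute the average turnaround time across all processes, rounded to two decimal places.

Gantt: | P1 0-1 | P4 1-2 | P2 2-4 | P5 4-10 | P2 10-14 | P3 14-16 |
Completion: P1=1  P2=14  P3=16  P4=2  P5=10
Turnaround (C−A): P1=1  P2=13  P3=15  P4=1  P5=6
Turnaround times: P1=1, P2=13, P3=15, P4=1, P5=6
Average turnaround = (1+13+15+1+6) / 5 = 36/5 = 7.20

7.20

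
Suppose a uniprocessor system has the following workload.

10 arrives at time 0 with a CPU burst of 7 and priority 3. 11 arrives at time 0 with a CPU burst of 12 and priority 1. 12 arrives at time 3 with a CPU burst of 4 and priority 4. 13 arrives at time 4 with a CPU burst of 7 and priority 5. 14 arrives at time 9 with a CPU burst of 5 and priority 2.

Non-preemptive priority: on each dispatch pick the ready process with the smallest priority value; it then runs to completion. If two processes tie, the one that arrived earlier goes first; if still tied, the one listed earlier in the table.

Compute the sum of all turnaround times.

100

Timeline: | 11 0-12 | 14 12-17 | 10 17-24 | 12 24-28 | 13 28-35 |
Completion: 10=24  11=12  12=28  13=35  14=17
Turnaround = completion − arrival: 10=24, 11=12, 12=25, 13=31, 14=8
Total turnaround = 24 + 12 + 25 + 31 + 8 = 100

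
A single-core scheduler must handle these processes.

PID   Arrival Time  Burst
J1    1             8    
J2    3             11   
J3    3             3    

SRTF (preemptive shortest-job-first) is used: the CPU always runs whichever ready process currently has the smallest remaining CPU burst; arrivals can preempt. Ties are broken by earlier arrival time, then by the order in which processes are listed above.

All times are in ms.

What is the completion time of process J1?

12

Gantt: | idle 0-1 | J1 1-3 | J3 3-6 | J1 6-12 | J2 12-23 |
Completion: J1=12  J2=23  J3=6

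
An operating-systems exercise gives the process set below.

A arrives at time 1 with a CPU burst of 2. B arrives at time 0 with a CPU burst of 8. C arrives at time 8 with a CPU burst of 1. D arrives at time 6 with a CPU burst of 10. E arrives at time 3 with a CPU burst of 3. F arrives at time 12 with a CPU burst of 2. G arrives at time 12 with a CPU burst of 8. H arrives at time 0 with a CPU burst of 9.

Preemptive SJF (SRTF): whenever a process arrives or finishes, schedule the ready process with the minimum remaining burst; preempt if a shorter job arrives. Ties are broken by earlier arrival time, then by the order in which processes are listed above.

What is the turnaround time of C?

Gantt: | B 0-1 | A 1-3 | E 3-6 | B 6-8 | C 8-9 | B 9-14 | F 14-16 | G 16-24 | H 24-33 | D 33-43 |
Completion: A=3  B=14  C=9  D=43  E=6  F=16  G=24  H=33
Turnaround(C) = completion − arrival = 9 − 8 = 1

1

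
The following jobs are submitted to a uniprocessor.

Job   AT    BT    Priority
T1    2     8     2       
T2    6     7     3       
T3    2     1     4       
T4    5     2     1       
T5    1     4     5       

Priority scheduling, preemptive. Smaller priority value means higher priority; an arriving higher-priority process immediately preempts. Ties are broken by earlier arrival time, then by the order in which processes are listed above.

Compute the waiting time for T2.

Timeline: | idle 0-1 | T5 1-2 | T1 2-5 | T4 5-7 | T1 7-12 | T2 12-19 | T3 19-20 | T5 20-23 |
Completion: T1=12  T2=19  T3=20  T4=7  T5=23
Turnaround (C−A): T1=10  T2=13  T3=18  T4=2  T5=22
Waiting(T2) = turnaround − burst = 13 − 7 = 6

6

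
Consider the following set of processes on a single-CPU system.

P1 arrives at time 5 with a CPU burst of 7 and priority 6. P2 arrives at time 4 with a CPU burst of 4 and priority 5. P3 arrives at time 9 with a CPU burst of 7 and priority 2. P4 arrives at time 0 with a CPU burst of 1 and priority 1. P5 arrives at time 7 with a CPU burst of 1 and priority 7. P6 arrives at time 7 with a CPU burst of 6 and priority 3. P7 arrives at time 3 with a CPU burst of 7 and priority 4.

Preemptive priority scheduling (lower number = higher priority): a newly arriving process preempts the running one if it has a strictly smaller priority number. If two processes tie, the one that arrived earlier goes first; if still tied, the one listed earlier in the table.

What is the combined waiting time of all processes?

88

Gantt: | P4 0-1 | idle 1-3 | P7 3-7 | P6 7-9 | P3 9-16 | P6 16-20 | P7 20-23 | P2 23-27 | P1 27-34 | P5 34-35 |
Completion: P1=34  P2=27  P3=16  P4=1  P5=35  P6=20  P7=23
Waiting = turnaround − burst: P1=22, P2=19, P3=0, P4=0, P5=27, P6=7, P7=13
Total waiting = 22 + 19 + 0 + 0 + 27 + 7 + 13 = 88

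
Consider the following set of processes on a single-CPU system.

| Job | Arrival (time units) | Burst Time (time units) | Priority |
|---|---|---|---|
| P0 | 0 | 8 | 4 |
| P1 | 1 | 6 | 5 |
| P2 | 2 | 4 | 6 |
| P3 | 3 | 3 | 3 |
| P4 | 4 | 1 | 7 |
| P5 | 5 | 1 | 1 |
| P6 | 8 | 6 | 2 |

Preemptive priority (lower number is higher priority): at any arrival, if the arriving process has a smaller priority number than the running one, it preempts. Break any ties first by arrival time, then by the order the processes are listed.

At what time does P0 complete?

18

Gantt: | P0 0-3 | P3 3-5 | P5 5-6 | P3 6-7 | P0 7-8 | P6 8-14 | P0 14-18 | P1 18-24 | P2 24-28 | P4 28-29 |
Completion: P0=18  P1=24  P2=28  P3=7  P4=29  P5=6  P6=14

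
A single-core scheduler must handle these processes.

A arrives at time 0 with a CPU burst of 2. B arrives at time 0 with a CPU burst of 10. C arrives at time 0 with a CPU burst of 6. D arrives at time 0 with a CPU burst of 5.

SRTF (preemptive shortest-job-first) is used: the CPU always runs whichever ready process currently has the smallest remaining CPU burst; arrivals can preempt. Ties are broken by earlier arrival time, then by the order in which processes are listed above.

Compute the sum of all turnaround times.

45

Gantt: | A 0-2 | D 2-7 | C 7-13 | B 13-23 |
Completion: A=2  B=23  C=13  D=7
Turnaround (C−A): A=2  B=23  C=13  D=7
Turnaround = completion − arrival: A=2, B=23, C=13, D=7
Total turnaround = 2 + 23 + 13 + 7 = 45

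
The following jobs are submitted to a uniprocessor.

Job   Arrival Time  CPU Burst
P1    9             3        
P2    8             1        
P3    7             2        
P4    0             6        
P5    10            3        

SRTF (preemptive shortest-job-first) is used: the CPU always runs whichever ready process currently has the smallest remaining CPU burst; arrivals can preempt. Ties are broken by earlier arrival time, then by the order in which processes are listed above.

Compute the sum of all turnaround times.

20

Gantt: | P4 0-6 | idle 6-7 | P3 7-9 | P2 9-10 | P1 10-13 | P5 13-16 |
Completion: P1=13  P2=10  P3=9  P4=6  P5=16
Turnaround (C−A): P1=4  P2=2  P3=2  P4=6  P5=6
Turnaround = completion − arrival: P1=4, P2=2, P3=2, P4=6, P5=6
Total turnaround = 4 + 2 + 2 + 6 + 6 = 20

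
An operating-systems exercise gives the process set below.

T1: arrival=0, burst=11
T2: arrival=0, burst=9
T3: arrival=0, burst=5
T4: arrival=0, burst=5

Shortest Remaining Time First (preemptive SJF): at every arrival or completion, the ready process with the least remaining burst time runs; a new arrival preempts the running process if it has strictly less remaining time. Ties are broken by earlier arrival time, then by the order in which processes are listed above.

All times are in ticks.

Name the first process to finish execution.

Timeline: | T3 0-5 | T4 5-10 | T2 10-19 | T1 19-30 |
Completion: T1=30  T2=19  T3=5  T4=10
Turnaround (C−A): T1=30  T2=19  T3=5  T4=10
Finish order: T3 → T4 → T2 → T1

T3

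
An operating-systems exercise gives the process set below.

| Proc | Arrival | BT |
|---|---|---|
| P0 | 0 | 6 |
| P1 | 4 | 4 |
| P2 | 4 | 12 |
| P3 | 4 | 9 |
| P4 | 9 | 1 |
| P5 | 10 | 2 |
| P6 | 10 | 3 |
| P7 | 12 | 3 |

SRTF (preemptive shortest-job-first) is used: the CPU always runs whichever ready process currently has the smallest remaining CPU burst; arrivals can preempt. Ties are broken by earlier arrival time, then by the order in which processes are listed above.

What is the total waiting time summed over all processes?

Gantt: | P0 0-6 | P1 6-10 | P4 10-11 | P5 11-13 | P6 13-16 | P7 16-19 | P3 19-28 | P2 28-40 |
Completion: P0=6  P1=10  P2=40  P3=28  P4=11  P5=13  P6=16  P7=19
Waiting = turnaround − burst: P0=0, P1=2, P2=24, P3=15, P4=1, P5=1, P6=3, P7=4
Total waiting = 0 + 2 + 24 + 15 + 1 + 1 + 3 + 4 = 50

50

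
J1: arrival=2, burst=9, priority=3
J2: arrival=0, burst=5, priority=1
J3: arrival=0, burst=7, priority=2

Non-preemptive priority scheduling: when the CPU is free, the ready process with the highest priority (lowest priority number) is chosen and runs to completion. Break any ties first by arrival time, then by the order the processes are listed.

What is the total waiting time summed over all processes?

15

Timeline: | J2 0-5 | J3 5-12 | J1 12-21 |
Completion: J1=21  J2=5  J3=12
Waiting = turnaround − burst: J1=10, J2=0, J3=5
Total waiting = 10 + 0 + 5 = 15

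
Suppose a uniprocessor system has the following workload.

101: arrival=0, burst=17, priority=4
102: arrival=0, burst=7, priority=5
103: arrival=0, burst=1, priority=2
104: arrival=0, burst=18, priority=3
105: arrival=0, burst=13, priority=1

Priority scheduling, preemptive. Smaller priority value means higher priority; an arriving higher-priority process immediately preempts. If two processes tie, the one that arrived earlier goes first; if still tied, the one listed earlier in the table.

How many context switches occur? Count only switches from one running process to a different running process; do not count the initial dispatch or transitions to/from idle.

4

Schedule: | 105 0-13 | 103 13-14 | 104 14-32 | 101 32-49 | 102 49-56 |
Completion: 101=49  102=56  103=14  104=32  105=13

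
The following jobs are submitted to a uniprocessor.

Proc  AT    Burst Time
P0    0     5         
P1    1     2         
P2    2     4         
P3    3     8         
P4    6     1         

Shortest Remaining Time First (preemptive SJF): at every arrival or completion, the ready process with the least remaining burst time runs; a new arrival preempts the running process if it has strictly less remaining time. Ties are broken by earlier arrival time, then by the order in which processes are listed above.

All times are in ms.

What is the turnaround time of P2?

Schedule: | P0 0-1 | P1 1-3 | P0 3-7 | P4 7-8 | P2 8-12 | P3 12-20 |
Completion: P0=7  P1=3  P2=12  P3=20  P4=8
Turnaround(P2) = completion − arrival = 12 − 2 = 10

10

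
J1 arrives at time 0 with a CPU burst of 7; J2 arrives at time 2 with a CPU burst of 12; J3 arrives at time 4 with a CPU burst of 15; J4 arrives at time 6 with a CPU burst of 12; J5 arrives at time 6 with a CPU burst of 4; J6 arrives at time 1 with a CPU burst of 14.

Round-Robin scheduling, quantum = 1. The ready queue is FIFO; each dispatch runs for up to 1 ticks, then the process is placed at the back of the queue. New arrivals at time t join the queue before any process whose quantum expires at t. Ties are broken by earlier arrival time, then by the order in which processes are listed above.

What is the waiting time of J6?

Schedule: | J1 0-1 | J6 1-2 | J1 2-3 | J2 3-4 | J6 4-5 | J1 5-6 | J3 6-7 | J2 7-8 | J6 8-9 | J4 9-10 | J5 10-11 | J1 11-12 | J3 12-13 | J2 13-14 | J6 14-15 | J4 15-16 | J5 16-17 | J1 17-18 | J3 18-19 | J2 19-20 | J6 20-21 | J4 21-22 | J5 22-23 | J1 23-24 | J3 24-25 | J2 25-26 | J6 26-27 | J4 27-28 | J5 28-29 | J1 29-30 | J3 30-31 | J2 31-32 | J6 32-33 | J4 33-34 | J3 34-35 | J2 35-36 | J6 36-37 | J4 37-38 | J3 38-39 | J2 39-40 | J6 40-41 | J4 41-42 | J3 42-43 | J2 43-44 | J6 44-45 | J4 45-46 | J3 46-47 | J2 47-48 | J6 48-49 | J4 49-50 | J3 50-51 | J2 51-52 | J6 52-53 | J4 53-54 | J3 54-55 | J2 55-56 | J6 56-57 | J4 57-58 | J3 58-59 | J6 59-60 | J4 60-61 | J3 61-64 |
Completion: J1=30  J2=56  J3=64  J4=61  J5=29  J6=60
Turnaround (C−A): J1=30  J2=54  J3=60  J4=55  J5=23  J6=59
Waiting(J6) = turnaround − burst = 59 − 14 = 45

45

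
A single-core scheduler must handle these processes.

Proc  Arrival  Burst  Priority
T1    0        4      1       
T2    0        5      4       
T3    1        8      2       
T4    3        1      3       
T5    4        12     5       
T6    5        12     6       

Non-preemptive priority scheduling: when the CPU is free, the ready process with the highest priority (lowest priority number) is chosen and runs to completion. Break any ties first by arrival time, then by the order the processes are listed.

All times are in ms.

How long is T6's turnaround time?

Gantt: | T1 0-4 | T3 4-12 | T4 12-13 | T2 13-18 | T5 18-30 | T6 30-42 |
Completion: T1=4  T2=18  T3=12  T4=13  T5=30  T6=42
Turnaround (C−A): T1=4  T2=18  T3=11  T4=10  T5=26  T6=37
Turnaround(T6) = completion − arrival = 42 − 5 = 37

37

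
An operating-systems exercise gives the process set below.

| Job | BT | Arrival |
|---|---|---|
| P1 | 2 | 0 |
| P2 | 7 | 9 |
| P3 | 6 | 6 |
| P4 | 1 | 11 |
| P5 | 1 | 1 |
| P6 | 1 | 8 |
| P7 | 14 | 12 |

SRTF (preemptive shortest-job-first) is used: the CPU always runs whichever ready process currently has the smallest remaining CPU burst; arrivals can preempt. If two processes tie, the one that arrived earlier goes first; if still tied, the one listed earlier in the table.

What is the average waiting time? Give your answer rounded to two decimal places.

2.43

Schedule: | P1 0-2 | P5 2-3 | idle 3-6 | P3 6-8 | P6 8-9 | P3 9-11 | P4 11-12 | P3 12-14 | P2 14-21 | P7 21-35 |
Completion: P1=2  P2=21  P3=14  P4=12  P5=3  P6=9  P7=35
Waiting times: P1=0, P2=5, P3=2, P4=0, P5=1, P6=0, P7=9
Average waiting = (0+5+2+0+1+0+9) / 7 = 17/7 = 2.43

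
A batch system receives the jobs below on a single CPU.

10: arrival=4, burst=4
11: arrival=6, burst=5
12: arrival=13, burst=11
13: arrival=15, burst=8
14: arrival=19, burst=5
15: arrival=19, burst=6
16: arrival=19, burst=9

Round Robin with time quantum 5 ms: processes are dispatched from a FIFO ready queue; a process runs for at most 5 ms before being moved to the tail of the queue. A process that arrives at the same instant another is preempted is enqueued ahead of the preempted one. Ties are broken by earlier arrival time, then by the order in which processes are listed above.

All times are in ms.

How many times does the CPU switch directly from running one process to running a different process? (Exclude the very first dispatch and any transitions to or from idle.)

11

Gantt: | idle 0-4 | 10 4-8 | 11 8-13 | 12 13-18 | 13 18-23 | 12 23-28 | 14 28-33 | 15 33-38 | 16 38-43 | 13 43-46 | 12 46-47 | 15 47-48 | 16 48-52 |
Completion: 10=8  11=13  12=47  13=46  14=33  15=48  16=52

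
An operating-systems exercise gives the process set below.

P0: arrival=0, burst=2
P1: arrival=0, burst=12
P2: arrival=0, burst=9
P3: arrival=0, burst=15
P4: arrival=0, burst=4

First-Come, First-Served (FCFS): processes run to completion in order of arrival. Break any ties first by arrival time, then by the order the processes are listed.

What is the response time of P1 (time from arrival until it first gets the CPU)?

Timeline: | P0 0-2 | P1 2-14 | P2 14-23 | P3 23-38 | P4 38-42 |
Completion: P0=2  P1=14  P2=23  P3=38  P4=42
Turnaround (C−A): P0=2  P1=14  P2=23  P3=38  P4=42
Response(P1) = first start − arrival = 2 − 0 = 2

2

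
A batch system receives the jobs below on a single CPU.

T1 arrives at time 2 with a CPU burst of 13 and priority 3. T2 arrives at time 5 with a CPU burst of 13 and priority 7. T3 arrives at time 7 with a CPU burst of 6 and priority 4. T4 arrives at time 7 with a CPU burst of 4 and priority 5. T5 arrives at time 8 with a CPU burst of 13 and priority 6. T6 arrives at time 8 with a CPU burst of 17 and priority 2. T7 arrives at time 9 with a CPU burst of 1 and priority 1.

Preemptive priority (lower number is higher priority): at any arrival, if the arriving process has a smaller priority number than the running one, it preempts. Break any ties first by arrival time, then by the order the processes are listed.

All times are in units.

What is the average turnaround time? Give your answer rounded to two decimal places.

32.86

Gantt: | idle 0-2 | T1 2-8 | T6 8-9 | T7 9-10 | T6 10-26 | T1 26-33 | T3 33-39 | T4 39-43 | T5 43-56 | T2 56-69 |
Completion: T1=33  T2=69  T3=39  T4=43  T5=56  T6=26  T7=10
Turnaround (C−A): T1=31  T2=64  T3=32  T4=36  T5=48  T6=18  T7=1
Turnaround times: T1=31, T2=64, T3=32, T4=36, T5=48, T6=18, T7=1
Average turnaround = (31+64+32+36+48+18+1) / 7 = 230/7 = 32.86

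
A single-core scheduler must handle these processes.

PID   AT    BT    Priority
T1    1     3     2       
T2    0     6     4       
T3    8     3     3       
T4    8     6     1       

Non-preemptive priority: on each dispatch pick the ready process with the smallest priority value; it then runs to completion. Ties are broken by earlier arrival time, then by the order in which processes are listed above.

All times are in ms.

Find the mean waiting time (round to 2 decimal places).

Schedule: | T2 0-6 | T1 6-9 | T4 9-15 | T3 15-18 |
Completion: T1=9  T2=6  T3=18  T4=15
Waiting times: T1=5, T2=0, T3=7, T4=1
Average waiting = (5+0+7+1) / 4 = 13/4 = 3.25

3.25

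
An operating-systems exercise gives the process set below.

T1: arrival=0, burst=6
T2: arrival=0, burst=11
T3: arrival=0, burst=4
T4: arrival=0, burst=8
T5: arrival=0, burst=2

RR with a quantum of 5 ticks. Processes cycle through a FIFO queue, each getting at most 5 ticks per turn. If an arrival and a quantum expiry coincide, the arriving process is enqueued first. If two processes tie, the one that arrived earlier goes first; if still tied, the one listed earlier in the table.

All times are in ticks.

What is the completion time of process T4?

30

Timeline: | T1 0-5 | T2 5-10 | T3 10-14 | T4 14-19 | T5 19-21 | T1 21-22 | T2 22-27 | T4 27-30 | T2 30-31 |
Completion: T1=22  T2=31  T3=14  T4=30  T5=21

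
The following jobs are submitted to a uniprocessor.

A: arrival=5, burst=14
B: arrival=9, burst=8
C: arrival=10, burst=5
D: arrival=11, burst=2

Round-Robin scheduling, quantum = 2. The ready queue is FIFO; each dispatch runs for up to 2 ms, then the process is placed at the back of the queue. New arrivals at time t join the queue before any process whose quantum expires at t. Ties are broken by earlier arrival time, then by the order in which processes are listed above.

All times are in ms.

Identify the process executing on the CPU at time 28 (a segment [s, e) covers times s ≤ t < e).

Gantt: | idle 0-5 | A 5-9 | B 9-11 | A 11-13 | C 13-15 | D 15-17 | B 17-19 | A 19-21 | C 21-23 | B 23-25 | A 25-27 | C 27-28 | B 28-30 | A 30-34 |
Completion: A=34  B=30  C=28  D=17

B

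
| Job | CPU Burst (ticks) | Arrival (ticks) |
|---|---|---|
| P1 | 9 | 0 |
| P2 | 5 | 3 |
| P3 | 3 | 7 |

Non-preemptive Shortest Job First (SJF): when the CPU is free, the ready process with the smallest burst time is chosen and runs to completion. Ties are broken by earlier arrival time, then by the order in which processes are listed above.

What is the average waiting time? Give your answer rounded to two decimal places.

3.67

Schedule: | P1 0-9 | P3 9-12 | P2 12-17 |
Completion: P1=9  P2=17  P3=12
Waiting times: P1=0, P2=9, P3=2
Average waiting = (0+9+2) / 3 = 11/3 = 3.67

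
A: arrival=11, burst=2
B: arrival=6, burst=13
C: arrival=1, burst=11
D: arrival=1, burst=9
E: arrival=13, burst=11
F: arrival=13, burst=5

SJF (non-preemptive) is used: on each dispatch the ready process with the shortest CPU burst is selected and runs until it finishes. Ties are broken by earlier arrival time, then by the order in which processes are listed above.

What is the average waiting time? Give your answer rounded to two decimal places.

Timeline: | idle 0-1 | D 1-10 | C 10-21 | A 21-23 | F 23-28 | E 28-39 | B 39-52 |
Completion: A=23  B=52  C=21  D=10  E=39  F=28
Waiting times: A=10, B=33, C=9, D=0, E=15, F=10
Average waiting = (10+33+9+0+15+10) / 6 = 77/6 = 12.83

12.83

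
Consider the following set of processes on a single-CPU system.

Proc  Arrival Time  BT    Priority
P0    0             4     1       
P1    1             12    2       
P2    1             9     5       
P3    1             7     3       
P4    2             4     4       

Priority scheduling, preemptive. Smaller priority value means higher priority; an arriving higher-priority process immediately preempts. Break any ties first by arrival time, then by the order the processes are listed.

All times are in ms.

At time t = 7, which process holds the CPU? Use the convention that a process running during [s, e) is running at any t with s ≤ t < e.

Gantt: | P0 0-4 | P1 4-16 | P3 16-23 | P4 23-27 | P2 27-36 |
Completion: P0=4  P1=16  P2=36  P3=23  P4=27
Turnaround (C−A): P0=4  P1=15  P2=35  P3=22  P4=25

P1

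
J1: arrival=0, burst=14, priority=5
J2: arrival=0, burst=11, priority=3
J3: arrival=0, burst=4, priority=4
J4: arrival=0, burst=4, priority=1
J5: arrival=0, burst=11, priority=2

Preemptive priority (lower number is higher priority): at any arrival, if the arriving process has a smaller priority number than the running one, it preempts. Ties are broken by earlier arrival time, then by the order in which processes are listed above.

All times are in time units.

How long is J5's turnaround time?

15

Timeline: | J4 0-4 | J5 4-15 | J2 15-26 | J3 26-30 | J1 30-44 |
Completion: J1=44  J2=26  J3=30  J4=4  J5=15
Turnaround(J5) = completion − arrival = 15 − 0 = 15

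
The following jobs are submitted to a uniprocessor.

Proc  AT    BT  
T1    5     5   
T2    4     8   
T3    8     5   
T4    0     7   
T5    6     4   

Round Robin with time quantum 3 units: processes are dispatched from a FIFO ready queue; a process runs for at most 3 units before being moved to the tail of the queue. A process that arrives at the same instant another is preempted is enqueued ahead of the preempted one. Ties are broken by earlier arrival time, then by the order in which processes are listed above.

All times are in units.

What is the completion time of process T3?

27

Schedule: | T4 0-6 | T2 6-9 | T1 9-12 | T5 12-15 | T4 15-16 | T3 16-19 | T2 19-22 | T1 22-24 | T5 24-25 | T3 25-27 | T2 27-29 |
Completion: T1=24  T2=29  T3=27  T4=16  T5=25
Turnaround (C−A): T1=19  T2=25  T3=19  T4=16  T5=19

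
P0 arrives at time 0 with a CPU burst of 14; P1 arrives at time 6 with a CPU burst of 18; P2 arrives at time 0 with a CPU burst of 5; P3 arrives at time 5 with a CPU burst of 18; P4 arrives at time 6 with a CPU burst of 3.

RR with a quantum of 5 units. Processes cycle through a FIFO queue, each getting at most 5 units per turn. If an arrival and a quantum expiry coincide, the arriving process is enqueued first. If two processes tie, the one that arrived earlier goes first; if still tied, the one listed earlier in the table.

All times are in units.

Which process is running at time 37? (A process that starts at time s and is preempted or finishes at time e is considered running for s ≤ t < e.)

P1

Gantt: | P0 0-5 | P2 5-10 | P3 10-15 | P0 15-20 | P1 20-25 | P4 25-28 | P3 28-33 | P0 33-37 | P1 37-42 | P3 42-47 | P1 47-52 | P3 52-55 | P1 55-58 |
Completion: P0=37  P1=58  P2=10  P3=55  P4=28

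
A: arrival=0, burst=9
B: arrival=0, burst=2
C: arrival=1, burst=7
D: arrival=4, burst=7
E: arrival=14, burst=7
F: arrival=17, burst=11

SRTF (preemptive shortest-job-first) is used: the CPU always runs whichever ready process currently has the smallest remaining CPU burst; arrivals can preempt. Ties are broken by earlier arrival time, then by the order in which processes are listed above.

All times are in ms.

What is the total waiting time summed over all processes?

46

Gantt: | B 0-2 | C 2-9 | D 9-16 | E 16-23 | A 23-32 | F 32-43 |
Completion: A=32  B=2  C=9  D=16  E=23  F=43
Turnaround (C−A): A=32  B=2  C=8  D=12  E=9  F=26
Waiting = turnaround − burst: A=23, B=0, C=1, D=5, E=2, F=15
Total waiting = 23 + 0 + 1 + 5 + 2 + 15 = 46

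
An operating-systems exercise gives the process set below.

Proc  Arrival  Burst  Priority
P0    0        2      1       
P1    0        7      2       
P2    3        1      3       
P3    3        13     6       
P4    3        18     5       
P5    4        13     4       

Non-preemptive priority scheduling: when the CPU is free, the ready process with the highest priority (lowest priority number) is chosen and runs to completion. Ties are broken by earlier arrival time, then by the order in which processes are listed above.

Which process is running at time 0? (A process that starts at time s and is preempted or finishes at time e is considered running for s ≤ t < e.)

P0

Schedule: | P0 0-2 | P1 2-9 | P2 9-10 | P5 10-23 | P4 23-41 | P3 41-54 |
Completion: P0=2  P1=9  P2=10  P3=54  P4=41  P5=23
Turnaround (C−A): P0=2  P1=9  P2=7  P3=51  P4=38  P5=19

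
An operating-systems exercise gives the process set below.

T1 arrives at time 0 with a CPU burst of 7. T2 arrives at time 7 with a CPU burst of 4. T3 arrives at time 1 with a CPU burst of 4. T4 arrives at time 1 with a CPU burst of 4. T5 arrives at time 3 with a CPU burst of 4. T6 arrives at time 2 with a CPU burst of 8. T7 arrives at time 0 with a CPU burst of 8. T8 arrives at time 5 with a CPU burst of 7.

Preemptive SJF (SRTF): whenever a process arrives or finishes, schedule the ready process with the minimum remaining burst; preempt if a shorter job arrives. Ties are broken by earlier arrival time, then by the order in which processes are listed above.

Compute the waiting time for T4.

Schedule: | T1 0-1 | T3 1-5 | T4 5-9 | T5 9-13 | T2 13-17 | T1 17-23 | T8 23-30 | T7 30-38 | T6 38-46 |
Completion: T1=23  T2=17  T3=5  T4=9  T5=13  T6=46  T7=38  T8=30
Waiting(T4) = turnaround − burst = 8 − 4 = 4

4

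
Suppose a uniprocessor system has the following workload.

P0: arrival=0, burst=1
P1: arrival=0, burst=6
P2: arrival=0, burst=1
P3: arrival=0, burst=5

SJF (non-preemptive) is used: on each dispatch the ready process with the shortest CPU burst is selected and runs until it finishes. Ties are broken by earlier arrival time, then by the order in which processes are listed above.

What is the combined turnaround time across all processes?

Timeline: | P0 0-1 | P2 1-2 | P3 2-7 | P1 7-13 |
Completion: P0=1  P1=13  P2=2  P3=7
Turnaround (C−A): P0=1  P1=13  P2=2  P3=7
Turnaround = completion − arrival: P0=1, P1=13, P2=2, P3=7
Total turnaround = 1 + 13 + 2 + 7 = 23

23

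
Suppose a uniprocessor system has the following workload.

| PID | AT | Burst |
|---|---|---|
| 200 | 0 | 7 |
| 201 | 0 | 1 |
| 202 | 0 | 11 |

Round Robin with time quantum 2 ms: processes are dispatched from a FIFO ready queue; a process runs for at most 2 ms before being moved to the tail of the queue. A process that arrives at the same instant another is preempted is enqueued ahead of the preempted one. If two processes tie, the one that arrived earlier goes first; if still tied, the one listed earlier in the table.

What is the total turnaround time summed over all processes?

Schedule: | 200 0-2 | 201 2-3 | 202 3-5 | 200 5-7 | 202 7-9 | 200 9-11 | 202 11-13 | 200 13-14 | 202 14-19 |
Completion: 200=14  201=3  202=19
Turnaround (C−A): 200=14  201=3  202=19
Turnaround = completion − arrival: 200=14, 201=3, 202=19
Total turnaround = 14 + 3 + 19 = 36

36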